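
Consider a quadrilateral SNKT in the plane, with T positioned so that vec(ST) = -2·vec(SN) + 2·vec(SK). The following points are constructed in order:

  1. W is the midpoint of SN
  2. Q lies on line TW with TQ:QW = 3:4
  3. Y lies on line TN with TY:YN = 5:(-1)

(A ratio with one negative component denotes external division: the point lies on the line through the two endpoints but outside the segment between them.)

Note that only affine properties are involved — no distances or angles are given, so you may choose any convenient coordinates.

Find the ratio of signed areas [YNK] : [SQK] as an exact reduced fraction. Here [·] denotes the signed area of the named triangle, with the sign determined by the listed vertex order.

Set S = (0, 0), N = (1, 0), K = (0, 1), T = (-2, 2); any affine frame gives the same invariant.
1. W is the midpoint of SN ⇒ W = (1/2, 0)
2. Q lies on line TW with TQ:QW = 3:4 ⇒ Q = (-13/14, 8/7)
3. Y lies on line TN with TY:YN = 5:(-1) ⇒ Y = (7/4, -1/2)
2·[YNK] = -1/4, 2·[SQK] = -13/14
[YNK]:[SQK] = -1/4:-13/14 = 7/26

[YNK]:[SQK] = 7/26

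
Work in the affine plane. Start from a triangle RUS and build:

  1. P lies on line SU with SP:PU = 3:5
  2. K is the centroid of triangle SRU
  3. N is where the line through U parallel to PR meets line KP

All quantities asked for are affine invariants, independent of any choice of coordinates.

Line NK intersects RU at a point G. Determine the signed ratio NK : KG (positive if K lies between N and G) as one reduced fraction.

NK:KG = -91/16

Assign R = (0, 0), U = (1, 0), S = (0, 1) — the answer is frame-independent, so this choice is without loss of generality.
1. P lies on line SU with SP:PU = 3:5 ⇒ P = (3/8, 5/8)
2. K is the centroid of triangle SRU ⇒ K = (1/3, 1/3)
3. N is where the line through U parallel to PR meets line KP ⇒ N = (1/16, -25/16)
line NK meets RU at G = (2/7, 0)
K = N + t·(G−N) with t = 91/75, so NK:KG = 91/75:-16/75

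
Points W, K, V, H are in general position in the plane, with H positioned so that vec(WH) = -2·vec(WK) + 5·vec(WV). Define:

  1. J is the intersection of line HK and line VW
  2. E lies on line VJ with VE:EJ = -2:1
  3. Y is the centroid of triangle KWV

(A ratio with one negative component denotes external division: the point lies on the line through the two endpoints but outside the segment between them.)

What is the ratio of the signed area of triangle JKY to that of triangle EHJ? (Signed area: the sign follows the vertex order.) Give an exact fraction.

[JKY]:[EHJ] = -7/12

Set W = (0, 0), K = (1, 0), V = (0, 1), H = (-2, 5); any affine frame gives the same invariant.
1. J is the intersection of line HK and line VW ⇒ J = (0, 5/3)
2. E lies on line VJ with VE:EJ = -2:1 ⇒ E = (0, 7/3)
3. Y is the centroid of triangle KWV ⇒ Y = (1/3, 1/3)
2·[JKY] = -7/9, 2·[EHJ] = 4/3
[JKY]:[EHJ] = -7/9:4/3 = -7/12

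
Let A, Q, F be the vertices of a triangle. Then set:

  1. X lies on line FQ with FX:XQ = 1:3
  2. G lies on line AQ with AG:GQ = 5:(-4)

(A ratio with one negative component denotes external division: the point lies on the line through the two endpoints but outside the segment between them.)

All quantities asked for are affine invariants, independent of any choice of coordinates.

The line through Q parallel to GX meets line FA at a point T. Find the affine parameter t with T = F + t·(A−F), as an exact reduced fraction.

t = 16/19

Assign A = (0, 0), Q = (1, 0), F = (0, 1) — the answer is frame-independent, so this choice is without loss of generality.
1. X lies on line FQ with FX:XQ = 1:3 ⇒ X = (1/4, 3/4)
2. G lies on line AQ with AG:GQ = 5:(-4) ⇒ G = (5, 0)
through Q parallel to GX: direction (-19/4, 3/4); meets FA at T = (0, 3/19)
T = F + t·(A−F) with t = 16/19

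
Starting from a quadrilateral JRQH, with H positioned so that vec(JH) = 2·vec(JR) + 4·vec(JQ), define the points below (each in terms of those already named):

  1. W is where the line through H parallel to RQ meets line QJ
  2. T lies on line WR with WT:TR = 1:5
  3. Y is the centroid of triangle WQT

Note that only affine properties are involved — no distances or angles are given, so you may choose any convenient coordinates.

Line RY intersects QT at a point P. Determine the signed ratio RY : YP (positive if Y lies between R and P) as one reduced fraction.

Assign J = (0, 0), R = (1, 0), Q = (0, 1), H = (2, 4) — the answer is frame-independent, so this choice is without loss of generality.
1. W is where the line through H parallel to RQ meets line QJ ⇒ W = (0, 6)
2. T lies on line WR with WT:TR = 1:5 ⇒ T = (1/6, 5)
3. Y is the centroid of triangle WQT ⇒ Y = (1/18, 4)
line RY meets QT at P = (11/96, 15/4)
Y = R + t·(P−R) with t = 16/15, so RY:YP = 16/15:-1/15

RY:YP = -16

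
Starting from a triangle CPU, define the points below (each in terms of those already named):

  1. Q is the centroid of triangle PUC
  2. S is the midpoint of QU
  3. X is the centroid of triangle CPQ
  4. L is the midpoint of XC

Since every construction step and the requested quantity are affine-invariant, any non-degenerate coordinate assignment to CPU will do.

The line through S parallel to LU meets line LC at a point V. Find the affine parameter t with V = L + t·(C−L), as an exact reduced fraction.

t = -3/8

Work in coordinates with C = (0, 0), P = (1, 0), U = (0, 1).
1. Q is the centroid of triangle PUC ⇒ Q = (1/3, 1/3)
2. S is the midpoint of QU ⇒ S = (1/6, 2/3)
3. X is the centroid of triangle CPQ ⇒ X = (4/9, 1/9)
4. L is the midpoint of XC ⇒ L = (2/9, 1/18)
through S parallel to LU: direction (-2/9, 17/18); meets LC at V = (11/36, 11/144)
V = L + t·(C−L) with t = -3/8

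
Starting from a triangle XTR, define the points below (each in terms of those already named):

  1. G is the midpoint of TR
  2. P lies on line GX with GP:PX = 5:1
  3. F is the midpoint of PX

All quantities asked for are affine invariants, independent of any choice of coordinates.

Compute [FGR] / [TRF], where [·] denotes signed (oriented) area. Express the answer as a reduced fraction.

Work in coordinates with X = (0, 0), T = (1, 0), R = (0, 1).
1. G is the midpoint of TR ⇒ G = (1/2, 1/2)
2. P lies on line GX with GP:PX = 5:1 ⇒ P = (1/12, 1/12)
3. F is the midpoint of PX ⇒ F = (1/24, 1/24)
2·[FGR] = 11/24, 2·[TRF] = 11/12
[FGR]:[TRF] = 11/24:11/12 = 1/2

[FGR]:[TRF] = 1/2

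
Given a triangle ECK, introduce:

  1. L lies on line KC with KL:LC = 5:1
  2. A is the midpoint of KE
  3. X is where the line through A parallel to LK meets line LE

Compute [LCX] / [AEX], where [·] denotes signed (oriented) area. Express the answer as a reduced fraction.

Work in coordinates with E = (0, 0), C = (1, 0), K = (0, 1).
1. L lies on line KC with KL:LC = 5:1 ⇒ L = (5/6, 1/6)
2. A is the midpoint of KE ⇒ A = (0, 1/2)
3. X is where the line through A parallel to LK meets line LE ⇒ X = (5/12, 1/12)
2·[LCX] = -1/12, 2·[AEX] = 5/24
[LCX]:[AEX] = -1/12:5/24 = -2/5

[LCX]:[AEX] = -2/5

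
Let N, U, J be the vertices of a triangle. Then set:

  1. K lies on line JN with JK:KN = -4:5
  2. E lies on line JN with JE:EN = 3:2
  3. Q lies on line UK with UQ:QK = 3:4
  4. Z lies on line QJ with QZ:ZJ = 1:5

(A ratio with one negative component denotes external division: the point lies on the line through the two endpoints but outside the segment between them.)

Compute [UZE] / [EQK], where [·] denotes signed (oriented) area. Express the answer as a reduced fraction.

Work in coordinates with N = (0, 0), U = (1, 0), J = (0, 1).
1. K lies on line JN with JK:KN = -4:5 ⇒ K = (0, 5)
2. E lies on line JN with JE:EN = 3:2 ⇒ E = (0, 2/5)
3. Q lies on line UK with UQ:QK = 3:4 ⇒ Q = (4/7, 15/7)
4. Z lies on line QJ with QZ:ZJ = 1:5 ⇒ Z = (10/21, 41/21)
2·[UZE] = 61/35, 2·[EQK] = 92/35
[UZE]:[EQK] = 61/35:92/35 = 61/92

[UZE]:[EQK] = 61/92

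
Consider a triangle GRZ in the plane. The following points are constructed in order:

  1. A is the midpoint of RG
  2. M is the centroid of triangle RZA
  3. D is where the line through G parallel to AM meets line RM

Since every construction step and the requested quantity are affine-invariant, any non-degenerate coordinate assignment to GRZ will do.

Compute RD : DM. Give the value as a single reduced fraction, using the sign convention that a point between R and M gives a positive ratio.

Work in coordinates with G = (0, 0), R = (1, 0), Z = (0, 1).
1. A is the midpoint of RG ⇒ A = (1/2, 0)
2. M is the centroid of triangle RZA ⇒ M = (1/2, 1/3)
3. D is where the line through G parallel to AM meets line RM ⇒ D = (0, 2/3)
D = R + t·(M−R) with t = 2, so RD:DM = t:(1−t) = 2:-1

RD:DM = -2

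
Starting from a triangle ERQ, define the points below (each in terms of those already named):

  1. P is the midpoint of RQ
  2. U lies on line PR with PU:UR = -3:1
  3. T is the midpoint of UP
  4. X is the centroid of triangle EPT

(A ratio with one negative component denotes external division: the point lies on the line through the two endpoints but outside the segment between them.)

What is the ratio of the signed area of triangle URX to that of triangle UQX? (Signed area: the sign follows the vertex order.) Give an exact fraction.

Work in coordinates with E = (0, 0), R = (1, 0), Q = (0, 1).
1. P is the midpoint of RQ ⇒ P = (1/2, 1/2)
2. U lies on line PR with PU:UR = -3:1 ⇒ U = (5/4, -1/4)
3. T is the midpoint of UP ⇒ T = (7/8, 1/8)
4. X is the centroid of triangle EPT ⇒ X = (11/24, 5/24)
2·[URX] = 1/12, 2·[UQX] = 5/12
[URX]:[UQX] = 1/12:5/12 = 1/5

[URX]:[UQX] = 1/5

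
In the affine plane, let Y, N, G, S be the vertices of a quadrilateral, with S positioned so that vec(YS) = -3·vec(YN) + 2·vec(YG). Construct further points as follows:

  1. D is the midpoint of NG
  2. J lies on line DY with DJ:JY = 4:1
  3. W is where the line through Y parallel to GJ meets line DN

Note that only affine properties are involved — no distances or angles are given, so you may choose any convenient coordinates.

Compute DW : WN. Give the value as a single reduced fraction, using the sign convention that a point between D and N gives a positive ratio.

Assign Y = (0, 0), N = (1, 0), G = (0, 1), S = (-3, 2) — the answer is frame-independent, so this choice is without loss of generality.
1. D is the midpoint of NG ⇒ D = (1/2, 1/2)
2. J lies on line DY with DJ:JY = 4:1 ⇒ J = (1/10, 1/10)
3. W is where the line through Y parallel to GJ meets line DN ⇒ W = (-1/8, 9/8)
W = D + t·(N−D) with t = -5/4, so DW:WN = t:(1−t) = -5/4:9/4

DW:WN = -5/9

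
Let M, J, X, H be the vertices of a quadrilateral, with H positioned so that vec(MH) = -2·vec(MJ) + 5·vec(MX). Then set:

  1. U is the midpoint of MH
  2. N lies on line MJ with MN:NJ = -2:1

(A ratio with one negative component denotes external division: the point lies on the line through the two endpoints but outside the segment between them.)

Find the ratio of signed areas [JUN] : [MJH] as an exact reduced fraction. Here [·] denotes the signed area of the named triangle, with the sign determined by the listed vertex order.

Assign M = (0, 0), J = (1, 0), X = (0, 1), H = (-2, 5) — the answer is frame-independent, so this choice is without loss of generality.
1. U is the midpoint of MH ⇒ U = (-1, 5/2)
2. N lies on line MJ with MN:NJ = -2:1 ⇒ N = (2, 0)
2·[JUN] = -5/2, 2·[MJH] = 5
[JUN]:[MJH] = -5/2:5 = -1/2

[JUN]:[MJH] = -1/2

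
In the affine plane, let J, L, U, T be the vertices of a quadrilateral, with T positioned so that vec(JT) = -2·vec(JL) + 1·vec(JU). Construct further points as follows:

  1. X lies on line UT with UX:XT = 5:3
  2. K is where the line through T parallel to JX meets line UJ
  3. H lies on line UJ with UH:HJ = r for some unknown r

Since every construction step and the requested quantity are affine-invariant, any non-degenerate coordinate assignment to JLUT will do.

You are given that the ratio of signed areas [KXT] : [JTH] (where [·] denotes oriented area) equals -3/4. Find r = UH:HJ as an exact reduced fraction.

Set J = (0, 0), L = (1, 0), U = (0, 1), T = (-2, 1); any affine frame gives the same invariant.
1. X lies on line UT with UX:XT = 5:3 ⇒ X = (-5/4, 1)
2. K is where the line through T parallel to JX meets line UJ ⇒ K = (0, -3/5)
3. With UH:HJ = r, write λ = r/(r+1) so H = U + λ·(J−U); H is affine-linear in λ
Every point depending on H is an affine combination of H and λ-independent points, so each such coordinate is linear in λ; the λ² term in each signed area is a multiple of (J−U)×(J−U) = 0, so 2·[KXT] and 2·[JTH] are each linear in λ. Evaluating at λ=0 and λ=1:
  2·[KXT] = 6/5,   2·[JTH] = 2·λ − 2
So [KXT]:[JTH] = (6/5) / (2·λ − 2). Setting this equal to -3/4:
  6/5 = -3/4·(2·λ − 2)  ⇒  λ = 1/5
Then r = λ/(1−λ) = (1/5)/(4/5) = 1/4. Check: with r = 1/4, H = (0, 4/5) and [KXT]:[JTH] = -3/4 as required.

r = 1/4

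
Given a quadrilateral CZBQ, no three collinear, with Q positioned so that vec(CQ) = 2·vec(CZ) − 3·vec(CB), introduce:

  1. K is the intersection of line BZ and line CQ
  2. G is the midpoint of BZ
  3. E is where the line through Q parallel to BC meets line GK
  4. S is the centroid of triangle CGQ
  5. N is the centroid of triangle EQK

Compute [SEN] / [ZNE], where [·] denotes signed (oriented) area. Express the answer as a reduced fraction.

[SEN]:[ZNE] = 5/6

Set C = (0, 0), Z = (1, 0), B = (0, 1), Q = (2, -3); any affine frame gives the same invariant.
1. K is the intersection of line BZ and line CQ ⇒ K = (-2, 3)
2. G is the midpoint of BZ ⇒ G = (1/2, 1/2)
3. E is where the line through Q parallel to BC meets line GK ⇒ E = (2, -1)
4. S is the centroid of triangle CGQ ⇒ S = (5/6, -5/6)
5. N is the centroid of triangle EQK ⇒ N = (2/3, -1/3)
2·[SEN] = 5/9, 2·[ZNE] = 2/3
[SEN]:[ZNE] = 5/9:2/3 = 5/6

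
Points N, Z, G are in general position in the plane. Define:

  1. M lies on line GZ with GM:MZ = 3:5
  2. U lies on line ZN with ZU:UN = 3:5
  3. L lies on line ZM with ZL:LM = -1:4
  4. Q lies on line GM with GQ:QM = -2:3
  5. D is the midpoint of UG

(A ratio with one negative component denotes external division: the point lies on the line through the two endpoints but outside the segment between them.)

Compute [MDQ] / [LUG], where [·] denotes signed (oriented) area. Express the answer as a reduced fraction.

[MDQ]:[LUG] = 27/58

Set N = (0, 0), Z = (1, 0), G = (0, 1); any affine frame gives the same invariant.
1. M lies on line GZ with GM:MZ = 3:5 ⇒ M = (3/8, 5/8)
2. U lies on line ZN with ZU:UN = 3:5 ⇒ U = (5/8, 0)
3. L lies on line ZM with ZL:LM = -1:4 ⇒ L = (29/24, -5/24)
4. Q lies on line GM with GQ:QM = -2:3 ⇒ Q = (-3/4, 7/4)
5. D is the midpoint of UG ⇒ D = (5/16, 1/2)
2·[MDQ] = -27/128, 2·[LUG] = -29/64
[MDQ]:[LUG] = -27/128:-29/64 = 27/58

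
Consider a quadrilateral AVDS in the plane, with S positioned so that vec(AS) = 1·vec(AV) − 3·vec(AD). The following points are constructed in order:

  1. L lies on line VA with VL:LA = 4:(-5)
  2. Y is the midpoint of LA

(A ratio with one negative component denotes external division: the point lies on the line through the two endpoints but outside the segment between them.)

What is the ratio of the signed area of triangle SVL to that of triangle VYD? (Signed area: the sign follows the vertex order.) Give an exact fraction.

Set A = (0, 0), V = (1, 0), D = (0, 1), S = (1, -3); any affine frame gives the same invariant.
1. L lies on line VA with VL:LA = 4:(-5) ⇒ L = (5, 0)
2. Y is the midpoint of LA ⇒ Y = (5/2, 0)
2·[SVL] = -12, 2·[VYD] = 3/2
[SVL]:[VYD] = -12:3/2 = -8

[SVL]:[VYD] = -8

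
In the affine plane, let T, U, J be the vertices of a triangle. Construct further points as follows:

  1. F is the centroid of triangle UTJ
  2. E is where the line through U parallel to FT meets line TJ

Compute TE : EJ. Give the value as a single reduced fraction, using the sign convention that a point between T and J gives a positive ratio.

Work in coordinates with T = (0, 0), U = (1, 0), J = (0, 1).
1. F is the centroid of triangle UTJ ⇒ F = (1/3, 1/3)
2. E is where the line through U parallel to FT meets line TJ ⇒ E = (0, -1)
E = T + t·(J−T) with t = -1, so TE:EJ = t:(1−t) = -1:2

TE:EJ = -1/2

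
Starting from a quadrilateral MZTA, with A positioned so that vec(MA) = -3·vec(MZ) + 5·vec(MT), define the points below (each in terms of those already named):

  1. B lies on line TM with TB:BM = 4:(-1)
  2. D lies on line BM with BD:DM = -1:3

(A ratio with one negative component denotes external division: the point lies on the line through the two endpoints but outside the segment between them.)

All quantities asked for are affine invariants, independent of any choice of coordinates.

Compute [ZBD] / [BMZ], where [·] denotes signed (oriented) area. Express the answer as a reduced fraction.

[ZBD]:[BMZ] = -1/2

Set M = (0, 0), Z = (1, 0), T = (0, 1), A = (-3, 5); any affine frame gives the same invariant.
1. B lies on line TM with TB:BM = 4:(-1) ⇒ B = (0, -1/3)
2. D lies on line BM with BD:DM = -1:3 ⇒ D = (0, -1/2)
2·[ZBD] = 1/6, 2·[BMZ] = -1/3
[ZBD]:[BMZ] = 1/6:-1/3 = -1/2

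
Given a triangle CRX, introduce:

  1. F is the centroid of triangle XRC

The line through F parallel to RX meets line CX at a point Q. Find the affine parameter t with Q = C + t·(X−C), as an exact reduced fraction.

t = 2/3

Assign C = (0, 0), R = (1, 0), X = (0, 1) — the answer is frame-independent, so this choice is without loss of generality.
1. F is the centroid of triangle XRC ⇒ F = (1/3, 1/3)
through F parallel to RX: direction (-1, 1); meets CX at Q = (0, 2/3)
Q = C + t·(X−C) with t = 2/3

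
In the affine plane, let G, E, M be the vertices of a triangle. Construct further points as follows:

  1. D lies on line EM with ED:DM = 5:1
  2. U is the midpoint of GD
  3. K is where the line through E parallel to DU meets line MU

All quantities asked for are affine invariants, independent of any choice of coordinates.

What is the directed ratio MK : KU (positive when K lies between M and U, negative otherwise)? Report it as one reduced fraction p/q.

MK:KU = -6/5

Set G = (0, 0), E = (1, 0), M = (0, 1); any affine frame gives the same invariant.
1. D lies on line EM with ED:DM = 5:1 ⇒ D = (1/6, 5/6)
2. U is the midpoint of GD ⇒ U = (1/12, 5/12)
3. K is where the line through E parallel to DU meets line MU ⇒ K = (1/2, -5/2)
K = M + t·(U−M) with t = 6, so MK:KU = t:(1−t) = 6:-5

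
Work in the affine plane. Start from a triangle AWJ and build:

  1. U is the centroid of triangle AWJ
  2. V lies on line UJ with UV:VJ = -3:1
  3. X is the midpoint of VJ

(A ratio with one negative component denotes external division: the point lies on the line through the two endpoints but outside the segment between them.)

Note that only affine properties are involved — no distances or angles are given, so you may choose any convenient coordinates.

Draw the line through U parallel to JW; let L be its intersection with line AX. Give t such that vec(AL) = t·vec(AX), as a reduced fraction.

Work in coordinates with A = (0, 0), W = (1, 0), J = (0, 1).
1. U is the centroid of triangle AWJ ⇒ U = (1/3, 1/3)
2. V lies on line UJ with UV:VJ = -3:1 ⇒ V = (-1/6, 4/3)
3. X is the midpoint of VJ ⇒ X = (-1/12, 7/6)
through U parallel to JW: direction (1, -1); meets AX at L = (-2/39, 28/39)
L = A + t·(X−A) with t = 8/13

t = 8/13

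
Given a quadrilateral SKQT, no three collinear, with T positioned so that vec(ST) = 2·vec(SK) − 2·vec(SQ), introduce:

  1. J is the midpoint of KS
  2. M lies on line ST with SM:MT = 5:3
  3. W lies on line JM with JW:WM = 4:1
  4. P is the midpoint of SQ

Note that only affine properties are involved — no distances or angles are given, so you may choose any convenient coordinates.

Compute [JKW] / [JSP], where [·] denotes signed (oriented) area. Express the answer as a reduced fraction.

Choose coordinates S = (0, 0), K = (1, 0), Q = (0, 1), T = (2, -2).
1. J is the midpoint of KS ⇒ J = (1/2, 0)
2. M lies on line ST with SM:MT = 5:3 ⇒ M = (5/4, -5/4)
3. W lies on line JM with JW:WM = 4:1 ⇒ W = (11/10, -1)
4. P is the midpoint of SQ ⇒ P = (0, 1/2)
2·[JKW] = -1/2, 2·[JSP] = -1/4
[JKW]:[JSP] = -1/2:-1/4 = 2

[JKW]:[JSP] = 2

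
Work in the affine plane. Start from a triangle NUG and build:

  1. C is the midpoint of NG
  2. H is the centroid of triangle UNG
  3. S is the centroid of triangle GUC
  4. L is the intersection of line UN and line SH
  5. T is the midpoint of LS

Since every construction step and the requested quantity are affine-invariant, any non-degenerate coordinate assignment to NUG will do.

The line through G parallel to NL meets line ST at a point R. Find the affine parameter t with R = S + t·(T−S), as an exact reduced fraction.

t = -2

Choose coordinates N = (0, 0), U = (1, 0), G = (0, 1).
1. C is the midpoint of NG ⇒ C = (0, 1/2)
2. H is the centroid of triangle UNG ⇒ H = (1/3, 1/3)
3. S is the centroid of triangle GUC ⇒ S = (1/3, 1/2)
4. L is the intersection of line UN and line SH ⇒ L = (1/3, 0)
5. T is the midpoint of LS ⇒ T = (1/3, 1/4)
through G parallel to NL: direction (1/3, 0); meets ST at R = (1/3, 1)
R = S + t·(T−S) with t = -2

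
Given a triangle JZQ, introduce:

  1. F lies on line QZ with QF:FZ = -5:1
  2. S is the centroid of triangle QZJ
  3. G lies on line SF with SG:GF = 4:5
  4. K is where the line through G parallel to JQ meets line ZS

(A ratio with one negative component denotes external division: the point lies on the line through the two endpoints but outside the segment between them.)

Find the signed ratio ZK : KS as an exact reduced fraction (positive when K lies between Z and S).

Work in coordinates with J = (0, 0), Z = (1, 0), Q = (0, 1).
1. F lies on line QZ with QF:FZ = -5:1 ⇒ F = (5/4, -1/4)
2. S is the centroid of triangle QZJ ⇒ S = (1/3, 1/3)
3. G lies on line SF with SG:GF = 4:5 ⇒ G = (20/27, 2/27)
4. K is where the line through G parallel to JQ meets line ZS ⇒ K = (20/27, 7/54)
K = Z + t·(S−Z) with t = 7/18, so ZK:KS = t:(1−t) = 7/18:11/18

ZK:KS = 7/11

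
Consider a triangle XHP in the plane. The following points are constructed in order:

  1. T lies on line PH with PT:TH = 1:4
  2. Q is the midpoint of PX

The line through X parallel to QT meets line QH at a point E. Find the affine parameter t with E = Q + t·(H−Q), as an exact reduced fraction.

t = 1/4

Assign X = (0, 0), H = (1, 0), P = (0, 1) — the answer is frame-independent, so this choice is without loss of generality.
1. T lies on line PH with PT:TH = 1:4 ⇒ T = (1/5, 4/5)
2. Q is the midpoint of PX ⇒ Q = (0, 1/2)
through X parallel to QT: direction (1/5, 3/10); meets QH at E = (1/4, 3/8)
E = Q + t·(H−Q) with t = 1/4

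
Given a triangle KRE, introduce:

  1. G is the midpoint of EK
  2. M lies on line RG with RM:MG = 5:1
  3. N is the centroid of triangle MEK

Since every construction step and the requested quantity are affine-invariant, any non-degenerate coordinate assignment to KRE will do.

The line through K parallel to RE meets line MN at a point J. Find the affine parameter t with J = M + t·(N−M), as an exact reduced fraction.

t = 21/2

Work in coordinates with K = (0, 0), R = (1, 0), E = (0, 1).
1. G is the midpoint of EK ⇒ G = (0, 1/2)
2. M lies on line RG with RM:MG = 5:1 ⇒ M = (1/6, 5/12)
3. N is the centroid of triangle MEK ⇒ N = (1/18, 17/36)
through K parallel to RE: direction (-1, 1); meets MN at J = (-1, 1)
J = M + t·(N−M) with t = 21/2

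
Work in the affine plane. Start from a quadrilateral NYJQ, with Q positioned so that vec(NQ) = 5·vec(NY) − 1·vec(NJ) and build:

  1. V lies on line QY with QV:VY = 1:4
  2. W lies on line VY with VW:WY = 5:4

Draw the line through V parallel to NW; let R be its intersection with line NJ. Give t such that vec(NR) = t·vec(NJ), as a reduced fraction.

Set N = (0, 0), Y = (1, 0), J = (0, 1), Q = (5, -1); any affine frame gives the same invariant.
1. V lies on line QY with QV:VY = 1:4 ⇒ V = (21/5, -4/5)
2. W lies on line VY with VW:WY = 5:4 ⇒ W = (109/45, -16/45)
through V parallel to NW: direction (109/45, -16/45); meets NJ at R = (0, -20/109)
R = N + t·(J−N) with t = -20/109

t = -20/109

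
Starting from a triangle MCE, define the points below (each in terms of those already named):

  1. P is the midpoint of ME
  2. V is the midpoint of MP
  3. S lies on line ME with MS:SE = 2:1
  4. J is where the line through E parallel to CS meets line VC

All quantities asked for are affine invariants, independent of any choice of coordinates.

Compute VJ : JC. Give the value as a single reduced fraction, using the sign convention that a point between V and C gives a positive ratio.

VJ:JC = -9/4

Set M = (0, 0), C = (1, 0), E = (0, 1); any affine frame gives the same invariant.
1. P is the midpoint of ME ⇒ P = (0, 1/2)
2. V is the midpoint of MP ⇒ V = (0, 1/4)
3. S lies on line ME with MS:SE = 2:1 ⇒ S = (0, 2/3)
4. J is where the line through E parallel to CS meets line VC ⇒ J = (9/5, -1/5)
J = V + t·(C−V) with t = 9/5, so VJ:JC = t:(1−t) = 9/5:-4/5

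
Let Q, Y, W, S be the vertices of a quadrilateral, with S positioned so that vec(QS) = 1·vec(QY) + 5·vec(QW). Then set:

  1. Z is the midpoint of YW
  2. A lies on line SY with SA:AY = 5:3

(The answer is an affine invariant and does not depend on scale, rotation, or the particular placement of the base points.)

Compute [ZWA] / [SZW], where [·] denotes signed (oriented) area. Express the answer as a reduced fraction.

Work in coordinates with Q = (0, 0), Y = (1, 0), W = (0, 1), S = (1, 5).
1. Z is the midpoint of YW ⇒ Z = (1/2, 1/2)
2. A lies on line SY with SA:AY = 5:3 ⇒ A = (1, 15/8)
2·[ZWA] = -15/16, 2·[SZW] = -5/2
[ZWA]:[SZW] = -15/16:-5/2 = 3/8

[ZWA]:[SZW] = 3/8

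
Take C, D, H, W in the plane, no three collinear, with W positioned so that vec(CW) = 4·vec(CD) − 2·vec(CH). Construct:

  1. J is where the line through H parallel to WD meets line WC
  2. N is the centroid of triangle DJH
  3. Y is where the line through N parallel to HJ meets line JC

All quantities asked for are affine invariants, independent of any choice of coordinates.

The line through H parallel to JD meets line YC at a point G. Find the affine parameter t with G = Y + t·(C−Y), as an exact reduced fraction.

Choose coordinates C = (0, 0), D = (1, 0), H = (0, 1), W = (4, -2).
1. J is where the line through H parallel to WD meets line WC ⇒ J = (6, -3)
2. N is the centroid of triangle DJH ⇒ N = (7/3, -2/3)
3. Y is where the line through N parallel to HJ meets line JC ⇒ Y = (16/3, -8/3)
through H parallel to JD: direction (-5, 3); meets YC at G = (10, -5)
G = Y + t·(C−Y) with t = -7/8

t = -7/8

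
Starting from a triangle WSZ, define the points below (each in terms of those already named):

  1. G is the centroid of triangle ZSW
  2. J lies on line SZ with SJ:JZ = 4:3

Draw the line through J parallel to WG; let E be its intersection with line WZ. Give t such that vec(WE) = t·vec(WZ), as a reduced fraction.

Set W = (0, 0), S = (1, 0), Z = (0, 1); any affine frame gives the same invariant.
1. G is the centroid of triangle ZSW ⇒ G = (1/3, 1/3)
2. J lies on line SZ with SJ:JZ = 4:3 ⇒ J = (3/7, 4/7)
through J parallel to WG: direction (1/3, 1/3); meets WZ at E = (0, 1/7)
E = W + t·(Z−W) with t = 1/7

t = 1/7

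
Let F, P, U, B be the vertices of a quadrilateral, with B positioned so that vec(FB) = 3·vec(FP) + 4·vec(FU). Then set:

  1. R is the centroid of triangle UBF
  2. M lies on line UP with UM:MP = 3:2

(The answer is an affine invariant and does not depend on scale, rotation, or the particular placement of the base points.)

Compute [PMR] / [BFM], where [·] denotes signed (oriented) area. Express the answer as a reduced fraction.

[PMR]:[BFM] = -5/9

Work in coordinates with F = (0, 0), P = (1, 0), U = (0, 1), B = (3, 4).
1. R is the centroid of triangle UBF ⇒ R = (1, 5/3)
2. M lies on line UP with UM:MP = 3:2 ⇒ M = (3/5, 2/5)
2·[PMR] = -2/3, 2·[BFM] = 6/5
[PMR]:[BFM] = -2/3:6/5 = -5/9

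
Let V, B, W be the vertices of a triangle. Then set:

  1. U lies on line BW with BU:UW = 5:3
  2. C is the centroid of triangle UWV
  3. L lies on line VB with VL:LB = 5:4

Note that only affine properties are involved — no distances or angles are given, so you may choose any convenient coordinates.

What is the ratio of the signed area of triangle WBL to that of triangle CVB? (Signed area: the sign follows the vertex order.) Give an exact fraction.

Work in coordinates with V = (0, 0), B = (1, 0), W = (0, 1).
1. U lies on line BW with BU:UW = 5:3 ⇒ U = (3/8, 5/8)
2. C is the centroid of triangle UWV ⇒ C = (1/8, 13/24)
3. L lies on line VB with VL:LB = 5:4 ⇒ L = (5/9, 0)
2·[WBL] = -4/9, 2·[CVB] = 13/24
[WBL]:[CVB] = -4/9:13/24 = -32/39

[WBL]:[CVB] = -32/39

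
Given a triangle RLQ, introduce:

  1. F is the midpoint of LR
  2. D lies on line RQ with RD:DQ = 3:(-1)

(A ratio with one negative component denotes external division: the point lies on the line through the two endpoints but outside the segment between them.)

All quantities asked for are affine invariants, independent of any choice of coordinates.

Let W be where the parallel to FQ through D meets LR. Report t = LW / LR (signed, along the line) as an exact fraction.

Assign R = (0, 0), L = (1, 0), Q = (0, 1) — the answer is frame-independent, so this choice is without loss of generality.
1. F is the midpoint of LR ⇒ F = (1/2, 0)
2. D lies on line RQ with RD:DQ = 3:(-1) ⇒ D = (0, 3/2)
through D parallel to FQ: direction (-1/2, 1); meets LR at W = (3/4, 0)
W = L + t·(R−L) with t = 1/4

t = 1/4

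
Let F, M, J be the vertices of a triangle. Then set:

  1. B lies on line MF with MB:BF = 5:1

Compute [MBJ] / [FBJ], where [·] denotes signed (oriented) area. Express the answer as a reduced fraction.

Assign F = (0, 0), M = (1, 0), J = (0, 1) — the answer is frame-independent, so this choice is without loss of generality.
1. B lies on line MF with MB:BF = 5:1 ⇒ B = (1/6, 0)
2·[MBJ] = -5/6, 2·[FBJ] = 1/6
[MBJ]:[FBJ] = -5/6:1/6 = -5

[MBJ]:[FBJ] = -5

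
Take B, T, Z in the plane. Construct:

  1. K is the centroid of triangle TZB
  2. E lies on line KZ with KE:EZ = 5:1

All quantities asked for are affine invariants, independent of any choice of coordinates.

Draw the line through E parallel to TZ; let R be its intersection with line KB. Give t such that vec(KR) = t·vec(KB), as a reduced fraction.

Set B = (0, 0), T = (1, 0), Z = (0, 1); any affine frame gives the same invariant.
1. K is the centroid of triangle TZB ⇒ K = (1/3, 1/3)
2. E lies on line KZ with KE:EZ = 5:1 ⇒ E = (1/18, 8/9)
through E parallel to TZ: direction (-1, 1); meets KB at R = (17/36, 17/36)
R = K + t·(B−K) with t = -5/12

t = -5/12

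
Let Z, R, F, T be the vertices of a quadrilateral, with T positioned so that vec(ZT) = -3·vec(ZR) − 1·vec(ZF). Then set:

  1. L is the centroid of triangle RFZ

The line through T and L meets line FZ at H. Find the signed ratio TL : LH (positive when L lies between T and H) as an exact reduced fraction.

Assign Z = (0, 0), R = (1, 0), F = (0, 1), T = (-3, -1) — the answer is frame-independent, so this choice is without loss of generality.
1. L is the centroid of triangle RFZ ⇒ L = (1/3, 1/3)
line TL meets FZ at H = (0, 1/5)
L = T + t·(H−T) with t = 10/9, so TL:LH = 10/9:-1/9

TL:LH = -10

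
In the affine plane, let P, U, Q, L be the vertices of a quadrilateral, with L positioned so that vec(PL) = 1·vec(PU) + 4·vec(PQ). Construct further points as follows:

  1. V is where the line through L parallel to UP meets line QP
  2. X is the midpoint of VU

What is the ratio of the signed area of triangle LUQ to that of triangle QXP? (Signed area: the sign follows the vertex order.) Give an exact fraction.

Assign P = (0, 0), U = (1, 0), Q = (0, 1), L = (1, 4) — the answer is frame-independent, so this choice is without loss of generality.
1. V is where the line through L parallel to UP meets line QP ⇒ V = (0, 4)
2. X is the midpoint of VU ⇒ X = (1/2, 2)
2·[LUQ] = -4, 2·[QXP] = -1/2
[LUQ]:[QXP] = -4:-1/2 = 8

[LUQ]:[QXP] = 8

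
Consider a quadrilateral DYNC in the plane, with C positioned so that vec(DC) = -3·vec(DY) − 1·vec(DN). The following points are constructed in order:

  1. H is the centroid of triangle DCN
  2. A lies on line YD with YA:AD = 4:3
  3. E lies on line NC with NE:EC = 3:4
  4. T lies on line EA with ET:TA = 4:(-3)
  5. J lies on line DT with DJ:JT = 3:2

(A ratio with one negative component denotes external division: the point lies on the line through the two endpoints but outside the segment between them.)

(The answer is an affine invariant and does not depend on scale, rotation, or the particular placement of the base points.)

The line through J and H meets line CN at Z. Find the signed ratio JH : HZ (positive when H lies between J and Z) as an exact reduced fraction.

Set D = (0, 0), Y = (1, 0), N = (0, 1), C = (-3, -1); any affine frame gives the same invariant.
1. H is the centroid of triangle DCN ⇒ H = (-1, 0)
2. A lies on line YD with YA:AD = 4:3 ⇒ A = (3/7, 0)
3. E lies on line NC with NE:EC = 3:4 ⇒ E = (-9/7, 1/7)
4. T lies on line EA with ET:TA = 4:(-3) ⇒ T = (39/7, -3/7)
5. J lies on line DT with DJ:JT = 3:2 ⇒ J = (117/35, -9/35)
line JH meets CN at Z = (-483/331, 9/331)
H = J + t·(Z−J) with t = 331/366, so JH:HZ = 331/366:35/366

JH:HZ = 331/35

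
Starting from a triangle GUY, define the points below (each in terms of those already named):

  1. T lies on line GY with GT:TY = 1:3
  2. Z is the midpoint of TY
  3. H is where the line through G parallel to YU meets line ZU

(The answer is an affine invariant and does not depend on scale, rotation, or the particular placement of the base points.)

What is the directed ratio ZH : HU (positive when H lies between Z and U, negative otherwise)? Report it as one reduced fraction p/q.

Set G = (0, 0), U = (1, 0), Y = (0, 1); any affine frame gives the same invariant.
1. T lies on line GY with GT:TY = 1:3 ⇒ T = (0, 1/4)
2. Z is the midpoint of TY ⇒ Z = (0, 5/8)
3. H is where the line through G parallel to YU meets line ZU ⇒ H = (-5/3, 5/3)
H = Z + t·(U−Z) with t = -5/3, so ZH:HU = t:(1−t) = -5/3:8/3

ZH:HU = -5/8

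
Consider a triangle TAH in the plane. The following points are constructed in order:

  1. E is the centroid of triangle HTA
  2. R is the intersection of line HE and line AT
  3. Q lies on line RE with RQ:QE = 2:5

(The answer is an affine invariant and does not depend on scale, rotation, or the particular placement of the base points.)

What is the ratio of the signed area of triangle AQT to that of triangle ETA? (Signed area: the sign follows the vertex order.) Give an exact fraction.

Choose coordinates T = (0, 0), A = (1, 0), H = (0, 1).
1. E is the centroid of triangle HTA ⇒ E = (1/3, 1/3)
2. R is the intersection of line HE and line AT ⇒ R = (1/2, 0)
3. Q lies on line RE with RQ:QE = 2:5 ⇒ Q = (19/42, 2/21)
2·[AQT] = 2/21, 2·[ETA] = 1/3
[AQT]:[ETA] = 2/21:1/3 = 2/7

[AQT]:[ETA] = 2/7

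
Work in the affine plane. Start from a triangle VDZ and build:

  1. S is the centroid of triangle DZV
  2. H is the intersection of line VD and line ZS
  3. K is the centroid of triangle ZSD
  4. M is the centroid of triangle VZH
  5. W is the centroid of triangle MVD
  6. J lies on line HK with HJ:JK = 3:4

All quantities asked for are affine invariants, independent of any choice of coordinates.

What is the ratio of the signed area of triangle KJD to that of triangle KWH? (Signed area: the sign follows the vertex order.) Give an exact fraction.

Work in coordinates with V = (0, 0), D = (1, 0), Z = (0, 1).
1. S is the centroid of triangle DZV ⇒ S = (1/3, 1/3)
2. H is the intersection of line VD and line ZS ⇒ H = (1/2, 0)
3. K is the centroid of triangle ZSD ⇒ K = (4/9, 4/9)
4. M is the centroid of triangle VZH ⇒ M = (1/6, 1/3)
5. W is the centroid of triangle MVD ⇒ W = (7/18, 1/9)
6. J lies on line HK with HJ:JK = 3:4 ⇒ J = (10/21, 4/21)
2·[KJD] = 8/63, 2·[KWH] = 7/162
[KJD]:[KWH] = 8/63:7/162 = 144/49

[KJD]:[KWH] = 144/49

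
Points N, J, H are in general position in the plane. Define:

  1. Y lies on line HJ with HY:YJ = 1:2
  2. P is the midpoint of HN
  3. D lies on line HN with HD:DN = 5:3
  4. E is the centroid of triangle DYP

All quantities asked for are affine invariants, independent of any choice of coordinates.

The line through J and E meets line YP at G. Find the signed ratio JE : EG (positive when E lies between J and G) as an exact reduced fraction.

JE:EG = 23

Set N = (0, 0), J = (1, 0), H = (0, 1); any affine frame gives the same invariant.
1. Y lies on line HJ with HY:YJ = 1:2 ⇒ Y = (1/3, 2/3)
2. P is the midpoint of HN ⇒ P = (0, 1/2)
3. D lies on line HN with HD:DN = 5:3 ⇒ D = (0, 3/8)
4. E is the centroid of triangle DYP ⇒ E = (1/9, 37/72)
line JE meets YP at G = (5/69, 37/69)
E = J + t·(G−J) with t = 23/24, so JE:EG = 23/24:1/24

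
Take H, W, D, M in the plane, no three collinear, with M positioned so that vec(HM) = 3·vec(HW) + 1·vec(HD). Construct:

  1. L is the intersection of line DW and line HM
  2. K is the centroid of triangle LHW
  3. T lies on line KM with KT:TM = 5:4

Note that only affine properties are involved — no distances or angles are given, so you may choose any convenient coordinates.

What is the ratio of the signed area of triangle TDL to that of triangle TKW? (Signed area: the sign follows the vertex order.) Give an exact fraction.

[TDL]:[TKW] = 123/35

Set H = (0, 0), W = (1, 0), D = (0, 1), M = (3, 1); any affine frame gives the same invariant.
1. L is the intersection of line DW and line HM ⇒ L = (3/4, 1/4)
2. K is the centroid of triangle LHW ⇒ K = (7/12, 1/12)
3. T lies on line KM with KT:TM = 5:4 ⇒ T = (52/27, 16/27)
2·[TDL] = 41/36, 2·[TKW] = 35/108
[TDL]:[TKW] = 41/36:35/108 = 123/35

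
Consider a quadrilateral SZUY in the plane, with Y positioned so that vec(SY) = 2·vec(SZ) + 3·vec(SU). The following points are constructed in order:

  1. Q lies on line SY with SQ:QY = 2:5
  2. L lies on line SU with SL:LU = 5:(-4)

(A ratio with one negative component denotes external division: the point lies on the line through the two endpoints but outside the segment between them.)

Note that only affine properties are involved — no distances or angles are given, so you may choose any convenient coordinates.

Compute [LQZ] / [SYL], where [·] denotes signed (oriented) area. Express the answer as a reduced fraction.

Choose coordinates S = (0, 0), Z = (1, 0), U = (0, 1), Y = (2, 3).
1. Q lies on line SY with SQ:QY = 2:5 ⇒ Q = (4/7, 6/7)
2. L lies on line SU with SL:LU = 5:(-4) ⇒ L = (0, 5)
2·[LQZ] = 9/7, 2·[SYL] = 10
[LQZ]:[SYL] = 9/7:10 = 9/70

[LQZ]:[SYL] = 9/70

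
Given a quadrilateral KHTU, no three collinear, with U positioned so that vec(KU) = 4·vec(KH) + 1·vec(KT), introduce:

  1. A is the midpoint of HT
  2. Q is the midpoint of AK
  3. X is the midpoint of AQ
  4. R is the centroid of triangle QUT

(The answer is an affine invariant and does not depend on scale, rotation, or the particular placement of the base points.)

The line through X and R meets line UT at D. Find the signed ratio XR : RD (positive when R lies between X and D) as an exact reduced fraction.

XR:RD = 3/2

Assign K = (0, 0), H = (1, 0), T = (0, 1), U = (4, 1) — the answer is frame-independent, so this choice is without loss of generality.
1. A is the midpoint of HT ⇒ A = (1/2, 1/2)
2. Q is the midpoint of AK ⇒ Q = (1/4, 1/4)
3. X is the midpoint of AQ ⇒ X = (3/8, 3/8)
4. R is the centroid of triangle QUT ⇒ R = (17/12, 3/4)
line XR meets UT at D = (19/9, 1)
R = X + t·(D−X) with t = 3/5, so XR:RD = 3/5:2/5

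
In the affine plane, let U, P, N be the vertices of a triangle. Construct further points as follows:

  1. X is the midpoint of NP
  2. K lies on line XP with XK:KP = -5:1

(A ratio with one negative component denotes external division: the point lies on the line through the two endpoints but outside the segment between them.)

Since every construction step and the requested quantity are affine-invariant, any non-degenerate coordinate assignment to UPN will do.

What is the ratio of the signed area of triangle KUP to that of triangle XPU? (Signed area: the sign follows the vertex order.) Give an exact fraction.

[KUP]:[XPU] = 1/4

Work in coordinates with U = (0, 0), P = (1, 0), N = (0, 1).
1. X is the midpoint of NP ⇒ X = (1/2, 1/2)
2. K lies on line XP with XK:KP = -5:1 ⇒ K = (9/8, -1/8)
2·[KUP] = -1/8, 2·[XPU] = -1/2
[KUP]:[XPU] = -1/8:-1/2 = 1/4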